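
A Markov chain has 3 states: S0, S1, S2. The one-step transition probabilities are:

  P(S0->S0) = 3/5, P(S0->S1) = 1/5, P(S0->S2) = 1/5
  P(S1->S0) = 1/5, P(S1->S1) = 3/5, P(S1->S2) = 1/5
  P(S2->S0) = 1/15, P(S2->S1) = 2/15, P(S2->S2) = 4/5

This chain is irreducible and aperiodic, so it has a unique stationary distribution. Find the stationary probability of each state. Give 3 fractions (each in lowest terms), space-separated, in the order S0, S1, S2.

Answer: 2/9 5/18 1/2

Derivation:
The stationary distribution satisfies pi = pi * P, i.e.:
  pi_S0 = 3/5*pi_S0 + 1/5*pi_S1 + 1/15*pi_S2
  pi_S1 = 1/5*pi_S0 + 3/5*pi_S1 + 2/15*pi_S2
  pi_S2 = 1/5*pi_S0 + 1/5*pi_S1 + 4/5*pi_S2
with normalization: pi_S0 + pi_S1 + pi_S2 = 1.

Using the first 2 balance equations plus normalization, the linear system A*pi = b is:
  [-2/5, 1/5, 1/15] . pi = 0
  [1/5, -2/5, 2/15] . pi = 0
  [1, 1, 1] . pi = 1

Solving yields:
  pi_S0 = 2/9
  pi_S1 = 5/18
  pi_S2 = 1/2

Verification (pi * P):
  2/9*3/5 + 5/18*1/5 + 1/2*1/15 = 2/9 = pi_S0  (ok)
  2/9*1/5 + 5/18*3/5 + 1/2*2/15 = 5/18 = pi_S1  (ok)
  2/9*1/5 + 5/18*1/5 + 1/2*4/5 = 1/2 = pi_S2  (ok)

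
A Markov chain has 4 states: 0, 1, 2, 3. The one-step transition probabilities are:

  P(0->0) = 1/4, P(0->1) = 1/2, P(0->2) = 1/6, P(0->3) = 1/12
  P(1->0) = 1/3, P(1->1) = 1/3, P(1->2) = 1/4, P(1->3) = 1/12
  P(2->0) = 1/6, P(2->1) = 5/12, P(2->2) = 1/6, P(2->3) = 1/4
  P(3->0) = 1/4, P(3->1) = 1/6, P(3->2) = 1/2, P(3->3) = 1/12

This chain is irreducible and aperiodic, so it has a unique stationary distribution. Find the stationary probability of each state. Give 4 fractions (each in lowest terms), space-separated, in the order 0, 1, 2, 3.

Answer: 503/1924 181/481 115/481 237/1924

Derivation:
The stationary distribution satisfies pi = pi * P, i.e.:
  pi_0 = 1/4*pi_0 + 1/3*pi_1 + 1/6*pi_2 + 1/4*pi_3
  pi_1 = 1/2*pi_0 + 1/3*pi_1 + 5/12*pi_2 + 1/6*pi_3
  pi_2 = 1/6*pi_0 + 1/4*pi_1 + 1/6*pi_2 + 1/2*pi_3
  pi_3 = 1/12*pi_0 + 1/12*pi_1 + 1/4*pi_2 + 1/12*pi_3
with normalization: pi_0 + pi_1 + pi_2 + pi_3 = 1.

Using the first 3 balance equations plus normalization, the linear system A*pi = b is:
  [-3/4, 1/3, 1/6, 1/4] . pi = 0
  [1/2, -2/3, 5/12, 1/6] . pi = 0
  [1/6, 1/4, -5/6, 1/2] . pi = 0
  [1, 1, 1, 1] . pi = 1

Solving yields:
  pi_0 = 503/1924
  pi_1 = 181/481
  pi_2 = 115/481
  pi_3 = 237/1924

Verification (pi * P):
  503/1924*1/4 + 181/481*1/3 + 115/481*1/6 + 237/1924*1/4 = 503/1924 = pi_0  (ok)
  503/1924*1/2 + 181/481*1/3 + 115/481*5/12 + 237/1924*1/6 = 181/481 = pi_1  (ok)
  503/1924*1/6 + 181/481*1/4 + 115/481*1/6 + 237/1924*1/2 = 115/481 = pi_2  (ok)
  503/1924*1/12 + 181/481*1/12 + 115/481*1/4 + 237/1924*1/12 = 237/1924 = pi_3  (ok)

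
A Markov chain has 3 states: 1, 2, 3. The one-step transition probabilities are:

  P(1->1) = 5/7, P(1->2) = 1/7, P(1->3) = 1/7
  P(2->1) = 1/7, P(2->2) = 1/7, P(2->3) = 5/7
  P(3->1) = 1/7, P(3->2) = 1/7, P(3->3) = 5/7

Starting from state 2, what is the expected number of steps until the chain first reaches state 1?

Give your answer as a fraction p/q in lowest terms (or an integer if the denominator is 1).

Let h_i = expected steps to first reach 1 from state i.
Boundary: h_1 = 0.
First-step equations for the other states:
  h_2 = 1 + 1/7*h_1 + 1/7*h_2 + 5/7*h_3
  h_3 = 1 + 1/7*h_1 + 1/7*h_2 + 5/7*h_3

Substituting h_1 = 0 and rearranging gives the linear system (I - Q) h = 1:
  [6/7, -5/7] . (h_2, h_3) = 1
  [-1/7, 2/7] . (h_2, h_3) = 1

Solving yields:
  h_2 = 7
  h_3 = 7

Starting state is 2, so the expected hitting time is h_2 = 7.

Answer: 7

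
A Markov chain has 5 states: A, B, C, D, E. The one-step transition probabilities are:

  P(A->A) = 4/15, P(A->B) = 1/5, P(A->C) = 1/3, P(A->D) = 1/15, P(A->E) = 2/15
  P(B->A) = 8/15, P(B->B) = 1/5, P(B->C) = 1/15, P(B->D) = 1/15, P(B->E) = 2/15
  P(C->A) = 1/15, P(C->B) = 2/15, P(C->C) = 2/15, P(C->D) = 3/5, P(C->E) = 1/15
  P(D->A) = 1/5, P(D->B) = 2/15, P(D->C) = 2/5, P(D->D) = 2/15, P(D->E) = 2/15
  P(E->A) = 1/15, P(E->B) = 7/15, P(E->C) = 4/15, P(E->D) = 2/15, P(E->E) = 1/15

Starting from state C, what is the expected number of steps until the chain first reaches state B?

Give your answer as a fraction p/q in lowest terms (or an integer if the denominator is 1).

Let h_i = expected steps to first reach B from state i.
Boundary: h_B = 0.
First-step equations for the other states:
  h_A = 1 + 4/15*h_A + 1/5*h_B + 1/3*h_C + 1/15*h_D + 2/15*h_E
  h_C = 1 + 1/15*h_A + 2/15*h_B + 2/15*h_C + 3/5*h_D + 1/15*h_E
  h_D = 1 + 1/5*h_A + 2/15*h_B + 2/5*h_C + 2/15*h_D + 2/15*h_E
  h_E = 1 + 1/15*h_A + 7/15*h_B + 4/15*h_C + 2/15*h_D + 1/15*h_E

Substituting h_B = 0 and rearranging gives the linear system (I - Q) h = 1:
  [11/15, -1/3, -1/15, -2/15] . (h_A, h_C, h_D, h_E) = 1
  [-1/15, 13/15, -3/5, -1/15] . (h_A, h_C, h_D, h_E) = 1
  [-1/5, -2/5, 13/15, -2/15] . (h_A, h_C, h_D, h_E) = 1
  [-1/15, -4/15, -2/15, 14/15] . (h_A, h_C, h_D, h_E) = 1

Solving yields:
  h_A = 19455/3763
  h_C = 21490/3763
  h_D = 20990/3763
  h_E = 14560/3763

Starting state is C, so the expected hitting time is h_C = 21490/3763.

Answer: 21490/3763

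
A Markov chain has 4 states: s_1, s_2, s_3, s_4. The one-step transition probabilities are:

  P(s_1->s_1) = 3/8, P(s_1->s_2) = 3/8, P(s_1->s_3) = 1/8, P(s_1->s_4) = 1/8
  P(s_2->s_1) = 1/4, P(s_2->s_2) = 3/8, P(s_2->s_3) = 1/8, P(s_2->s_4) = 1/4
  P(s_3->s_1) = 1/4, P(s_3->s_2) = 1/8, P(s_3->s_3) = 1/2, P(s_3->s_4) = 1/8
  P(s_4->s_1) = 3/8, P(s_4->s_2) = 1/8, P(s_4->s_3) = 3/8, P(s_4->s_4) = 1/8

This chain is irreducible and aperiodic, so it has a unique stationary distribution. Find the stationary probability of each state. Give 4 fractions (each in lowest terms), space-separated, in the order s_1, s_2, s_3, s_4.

Answer: 103/334 45/167 44/167 53/334

Derivation:
The stationary distribution satisfies pi = pi * P, i.e.:
  pi_s_1 = 3/8*pi_s_1 + 1/4*pi_s_2 + 1/4*pi_s_3 + 3/8*pi_s_4
  pi_s_2 = 3/8*pi_s_1 + 3/8*pi_s_2 + 1/8*pi_s_3 + 1/8*pi_s_4
  pi_s_3 = 1/8*pi_s_1 + 1/8*pi_s_2 + 1/2*pi_s_3 + 3/8*pi_s_4
  pi_s_4 = 1/8*pi_s_1 + 1/4*pi_s_2 + 1/8*pi_s_3 + 1/8*pi_s_4
with normalization: pi_s_1 + pi_s_2 + pi_s_3 + pi_s_4 = 1.

Using the first 3 balance equations plus normalization, the linear system A*pi = b is:
  [-5/8, 1/4, 1/4, 3/8] . pi = 0
  [3/8, -5/8, 1/8, 1/8] . pi = 0
  [1/8, 1/8, -1/2, 3/8] . pi = 0
  [1, 1, 1, 1] . pi = 1

Solving yields:
  pi_s_1 = 103/334
  pi_s_2 = 45/167
  pi_s_3 = 44/167
  pi_s_4 = 53/334

Verification (pi * P):
  103/334*3/8 + 45/167*1/4 + 44/167*1/4 + 53/334*3/8 = 103/334 = pi_s_1  (ok)
  103/334*3/8 + 45/167*3/8 + 44/167*1/8 + 53/334*1/8 = 45/167 = pi_s_2  (ok)
  103/334*1/8 + 45/167*1/8 + 44/167*1/2 + 53/334*3/8 = 44/167 = pi_s_3  (ok)
  103/334*1/8 + 45/167*1/4 + 44/167*1/8 + 53/334*1/8 = 53/334 = pi_s_4  (ok)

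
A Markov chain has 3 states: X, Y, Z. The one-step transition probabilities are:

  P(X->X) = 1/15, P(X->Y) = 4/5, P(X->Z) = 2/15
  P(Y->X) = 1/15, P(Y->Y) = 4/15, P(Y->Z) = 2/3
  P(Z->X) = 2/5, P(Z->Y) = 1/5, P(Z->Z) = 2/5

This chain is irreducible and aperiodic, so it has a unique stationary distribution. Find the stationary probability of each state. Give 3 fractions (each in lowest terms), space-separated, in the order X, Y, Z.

Answer: 69/325 114/325 142/325

Derivation:
The stationary distribution satisfies pi = pi * P, i.e.:
  pi_X = 1/15*pi_X + 1/15*pi_Y + 2/5*pi_Z
  pi_Y = 4/5*pi_X + 4/15*pi_Y + 1/5*pi_Z
  pi_Z = 2/15*pi_X + 2/3*pi_Y + 2/5*pi_Z
with normalization: pi_X + pi_Y + pi_Z = 1.

Using the first 2 balance equations plus normalization, the linear system A*pi = b is:
  [-14/15, 1/15, 2/5] . pi = 0
  [4/5, -11/15, 1/5] . pi = 0
  [1, 1, 1] . pi = 1

Solving yields:
  pi_X = 69/325
  pi_Y = 114/325
  pi_Z = 142/325

Verification (pi * P):
  69/325*1/15 + 114/325*1/15 + 142/325*2/5 = 69/325 = pi_X  (ok)
  69/325*4/5 + 114/325*4/15 + 142/325*1/5 = 114/325 = pi_Y  (ok)
  69/325*2/15 + 114/325*2/3 + 142/325*2/5 = 142/325 = pi_Z  (ok)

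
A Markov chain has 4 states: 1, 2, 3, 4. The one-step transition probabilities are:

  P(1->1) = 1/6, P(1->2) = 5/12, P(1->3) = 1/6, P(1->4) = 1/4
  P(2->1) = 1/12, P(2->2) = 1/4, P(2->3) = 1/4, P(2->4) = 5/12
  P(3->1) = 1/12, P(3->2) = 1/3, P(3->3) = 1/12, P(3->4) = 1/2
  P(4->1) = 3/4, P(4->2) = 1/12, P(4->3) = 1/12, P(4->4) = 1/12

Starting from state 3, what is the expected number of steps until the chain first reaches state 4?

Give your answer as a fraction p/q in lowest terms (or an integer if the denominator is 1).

Answer: 286/129

Derivation:
Let h_i = expected steps to first reach 4 from state i.
Boundary: h_4 = 0.
First-step equations for the other states:
  h_1 = 1 + 1/6*h_1 + 5/12*h_2 + 1/6*h_3 + 1/4*h_4
  h_2 = 1 + 1/12*h_1 + 1/4*h_2 + 1/4*h_3 + 5/12*h_4
  h_3 = 1 + 1/12*h_1 + 1/3*h_2 + 1/12*h_3 + 1/2*h_4

Substituting h_4 = 0 and rearranging gives the linear system (I - Q) h = 1:
  [5/6, -5/12, -1/6] . (h_1, h_2, h_3) = 1
  [-1/12, 3/4, -1/4] . (h_1, h_2, h_3) = 1
  [-1/12, -1/3, 11/12] . (h_1, h_2, h_3) = 1

Solving yields:
  h_1 = 122/43
  h_2 = 308/129
  h_3 = 286/129

Starting state is 3, so the expected hitting time is h_3 = 286/129.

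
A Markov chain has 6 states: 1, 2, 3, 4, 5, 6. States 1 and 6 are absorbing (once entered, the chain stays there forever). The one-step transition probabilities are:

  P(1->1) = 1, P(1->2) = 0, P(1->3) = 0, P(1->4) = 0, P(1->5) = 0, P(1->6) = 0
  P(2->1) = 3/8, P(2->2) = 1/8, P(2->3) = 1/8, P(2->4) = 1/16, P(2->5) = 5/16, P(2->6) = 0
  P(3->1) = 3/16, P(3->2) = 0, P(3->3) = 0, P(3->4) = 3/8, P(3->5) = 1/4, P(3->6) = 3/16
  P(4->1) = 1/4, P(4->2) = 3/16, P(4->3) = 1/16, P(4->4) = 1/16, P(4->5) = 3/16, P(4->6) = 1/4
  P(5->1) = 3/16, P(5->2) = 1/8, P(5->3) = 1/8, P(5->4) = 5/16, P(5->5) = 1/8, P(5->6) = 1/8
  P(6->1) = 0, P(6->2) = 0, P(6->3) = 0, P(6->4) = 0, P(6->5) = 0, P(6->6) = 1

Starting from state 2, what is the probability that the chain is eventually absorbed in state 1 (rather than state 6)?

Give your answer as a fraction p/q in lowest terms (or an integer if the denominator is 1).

Let a_i = P(absorbed in 1 | start in state i).
Boundary conditions: a_1 = 1, a_6 = 0.
For each transient state i, a_i = sum_j P(i->j) * a_j:
  a_2 = 3/8*a_1 + 1/8*a_2 + 1/8*a_3 + 1/16*a_4 + 5/16*a_5 + 0*a_6
  a_3 = 3/16*a_1 + 0*a_2 + 0*a_3 + 3/8*a_4 + 1/4*a_5 + 3/16*a_6
  a_4 = 1/4*a_1 + 3/16*a_2 + 1/16*a_3 + 1/16*a_4 + 3/16*a_5 + 1/4*a_6
  a_5 = 3/16*a_1 + 1/8*a_2 + 1/8*a_3 + 5/16*a_4 + 1/8*a_5 + 1/8*a_6

Substituting a_1 = 1 and a_6 = 0, rearrange to (I - Q) a = r where r[i] = P(i -> 1):
  [7/8, -1/8, -1/16, -5/16] . (a_2, a_3, a_4, a_5) = 3/8
  [0, 1, -3/8, -1/4] . (a_2, a_3, a_4, a_5) = 3/16
  [-3/16, -1/16, 15/16, -3/16] . (a_2, a_3, a_4, a_5) = 1/4
  [-1/8, -1/8, -5/16, 7/8] . (a_2, a_3, a_4, a_5) = 3/16

Solving yields:
  a_2 = 2045/2664
  a_3 = 165/296
  a_4 = 5017/8658
  a_5 = 881/1443

Starting state is 2, so the absorption probability is a_2 = 2045/2664.

Answer: 2045/2664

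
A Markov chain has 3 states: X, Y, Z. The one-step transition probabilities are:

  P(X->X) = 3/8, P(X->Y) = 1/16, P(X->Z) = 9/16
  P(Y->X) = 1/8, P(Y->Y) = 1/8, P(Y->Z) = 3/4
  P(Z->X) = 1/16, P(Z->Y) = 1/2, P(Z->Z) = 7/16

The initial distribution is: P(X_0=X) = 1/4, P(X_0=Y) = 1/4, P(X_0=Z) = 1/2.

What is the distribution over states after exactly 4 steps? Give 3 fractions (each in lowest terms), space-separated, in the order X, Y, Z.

Propagating the distribution step by step (d_{t+1} = d_t * P):
d_0 = (X=1/4, Y=1/4, Z=1/2)
  d_1[X] = 1/4*3/8 + 1/4*1/8 + 1/2*1/16 = 5/32
  d_1[Y] = 1/4*1/16 + 1/4*1/8 + 1/2*1/2 = 19/64
  d_1[Z] = 1/4*9/16 + 1/4*3/4 + 1/2*7/16 = 35/64
d_1 = (X=5/32, Y=19/64, Z=35/64)
  d_2[X] = 5/32*3/8 + 19/64*1/8 + 35/64*1/16 = 133/1024
  d_2[Y] = 5/32*1/16 + 19/64*1/8 + 35/64*1/2 = 41/128
  d_2[Z] = 5/32*9/16 + 19/64*3/4 + 35/64*7/16 = 563/1024
d_2 = (X=133/1024, Y=41/128, Z=563/1024)
  d_3[X] = 133/1024*3/8 + 41/128*1/8 + 563/1024*1/16 = 2017/16384
  d_3[Y] = 133/1024*1/16 + 41/128*1/8 + 563/1024*1/2 = 5293/16384
  d_3[Z] = 133/1024*9/16 + 41/128*3/4 + 563/1024*7/16 = 4537/8192
d_3 = (X=2017/16384, Y=5293/16384, Z=4537/8192)
  d_4[X] = 2017/16384*3/8 + 5293/16384*1/8 + 4537/8192*1/16 = 15881/131072
  d_4[Y] = 2017/16384*1/16 + 5293/16384*1/8 + 4537/8192*1/2 = 85195/262144
  d_4[Z] = 2017/16384*9/16 + 5293/16384*3/4 + 4537/8192*7/16 = 145187/262144
d_4 = (X=15881/131072, Y=85195/262144, Z=145187/262144)

Answer: 15881/131072 85195/262144 145187/262144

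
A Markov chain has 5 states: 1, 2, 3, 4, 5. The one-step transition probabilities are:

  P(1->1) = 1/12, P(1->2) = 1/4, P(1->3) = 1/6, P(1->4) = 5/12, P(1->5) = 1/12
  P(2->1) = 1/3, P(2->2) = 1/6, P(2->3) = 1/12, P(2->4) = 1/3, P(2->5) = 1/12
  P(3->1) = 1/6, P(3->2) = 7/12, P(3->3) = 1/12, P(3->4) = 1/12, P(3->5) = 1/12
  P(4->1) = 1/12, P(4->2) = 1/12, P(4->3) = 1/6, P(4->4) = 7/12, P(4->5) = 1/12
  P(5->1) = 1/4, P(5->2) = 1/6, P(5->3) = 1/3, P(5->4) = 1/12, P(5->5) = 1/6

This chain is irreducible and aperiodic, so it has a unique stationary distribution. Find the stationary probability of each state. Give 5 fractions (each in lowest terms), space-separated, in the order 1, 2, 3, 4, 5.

Answer: 3089/18832 1993/9416 1427/9416 7191/18832 1/11

Derivation:
The stationary distribution satisfies pi = pi * P, i.e.:
  pi_1 = 1/12*pi_1 + 1/3*pi_2 + 1/6*pi_3 + 1/12*pi_4 + 1/4*pi_5
  pi_2 = 1/4*pi_1 + 1/6*pi_2 + 7/12*pi_3 + 1/12*pi_4 + 1/6*pi_5
  pi_3 = 1/6*pi_1 + 1/12*pi_2 + 1/12*pi_3 + 1/6*pi_4 + 1/3*pi_5
  pi_4 = 5/12*pi_1 + 1/3*pi_2 + 1/12*pi_3 + 7/12*pi_4 + 1/12*pi_5
  pi_5 = 1/12*pi_1 + 1/12*pi_2 + 1/12*pi_3 + 1/12*pi_4 + 1/6*pi_5
with normalization: pi_1 + pi_2 + pi_3 + pi_4 + pi_5 = 1.

Using the first 4 balance equations plus normalization, the linear system A*pi = b is:
  [-11/12, 1/3, 1/6, 1/12, 1/4] . pi = 0
  [1/4, -5/6, 7/12, 1/12, 1/6] . pi = 0
  [1/6, 1/12, -11/12, 1/6, 1/3] . pi = 0
  [5/12, 1/3, 1/12, -5/12, 1/12] . pi = 0
  [1, 1, 1, 1, 1] . pi = 1

Solving yields:
  pi_1 = 3089/18832
  pi_2 = 1993/9416
  pi_3 = 1427/9416
  pi_4 = 7191/18832
  pi_5 = 1/11

Verification (pi * P):
  3089/18832*1/12 + 1993/9416*1/3 + 1427/9416*1/6 + 7191/18832*1/12 + 1/11*1/4 = 3089/18832 = pi_1  (ok)
  3089/18832*1/4 + 1993/9416*1/6 + 1427/9416*7/12 + 7191/18832*1/12 + 1/11*1/6 = 1993/9416 = pi_2  (ok)
  3089/18832*1/6 + 1993/9416*1/12 + 1427/9416*1/12 + 7191/18832*1/6 + 1/11*1/3 = 1427/9416 = pi_3  (ok)
  3089/18832*5/12 + 1993/9416*1/3 + 1427/9416*1/12 + 7191/18832*7/12 + 1/11*1/12 = 7191/18832 = pi_4  (ok)
  3089/18832*1/12 + 1993/9416*1/12 + 1427/9416*1/12 + 7191/18832*1/12 + 1/11*1/6 = 1/11 = pi_5  (ok)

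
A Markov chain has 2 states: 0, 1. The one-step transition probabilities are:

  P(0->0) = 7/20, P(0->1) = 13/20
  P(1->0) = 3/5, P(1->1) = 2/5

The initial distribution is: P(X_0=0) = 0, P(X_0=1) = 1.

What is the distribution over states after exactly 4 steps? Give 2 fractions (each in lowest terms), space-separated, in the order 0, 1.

Answer: 153/320 167/320

Derivation:
Propagating the distribution step by step (d_{t+1} = d_t * P):
d_0 = (0=0, 1=1)
  d_1[0] = 0*7/20 + 1*3/5 = 3/5
  d_1[1] = 0*13/20 + 1*2/5 = 2/5
d_1 = (0=3/5, 1=2/5)
  d_2[0] = 3/5*7/20 + 2/5*3/5 = 9/20
  d_2[1] = 3/5*13/20 + 2/5*2/5 = 11/20
d_2 = (0=9/20, 1=11/20)
  d_3[0] = 9/20*7/20 + 11/20*3/5 = 39/80
  d_3[1] = 9/20*13/20 + 11/20*2/5 = 41/80
d_3 = (0=39/80, 1=41/80)
  d_4[0] = 39/80*7/20 + 41/80*3/5 = 153/320
  d_4[1] = 39/80*13/20 + 41/80*2/5 = 167/320
d_4 = (0=153/320, 1=167/320)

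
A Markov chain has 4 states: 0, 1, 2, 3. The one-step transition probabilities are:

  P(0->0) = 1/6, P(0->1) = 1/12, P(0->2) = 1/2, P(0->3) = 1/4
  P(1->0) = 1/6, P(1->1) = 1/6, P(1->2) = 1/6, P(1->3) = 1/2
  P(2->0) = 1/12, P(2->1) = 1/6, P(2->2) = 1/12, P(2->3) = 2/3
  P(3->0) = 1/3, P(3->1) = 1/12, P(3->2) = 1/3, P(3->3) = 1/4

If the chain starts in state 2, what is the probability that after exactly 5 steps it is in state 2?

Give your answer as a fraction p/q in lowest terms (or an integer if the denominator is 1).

Answer: 23227/82944

Derivation:
Computing P^5 by repeated multiplication:
P^1 =
  0: [1/6, 1/12, 1/2, 1/4]
  1: [1/6, 1/6, 1/6, 1/2]
  2: [1/12, 1/6, 1/12, 2/3]
  3: [1/3, 1/12, 1/3, 1/4]
P^2 =
  0: [1/6, 19/144, 2/9, 23/48]
  1: [17/72, 1/9, 7/24, 13/36]
  2: [13/48, 5/48, 43/144, 47/144]
  3: [13/72, 17/144, 7/24, 59/144]
P^3 =
  0: [197/864, 65/576, 245/864, 649/1728]
  1: [175/864, 101/864, 9/32, 115/288]
  2: [113/576, 101/864, 55/192, 173/432]
  3: [91/432, 203/1728, 13/48, 77/192]
P^4 =
  0: [533/2592, 2413/20736, 365/1296, 8219/20736]
  1: [725/3456, 151/1296, 2875/10368, 685/1728]
  2: [4345/20736, 2425/20736, 5701/20736, 2755/6912]
  3: [27/128, 2399/20736, 2915/10368, 2711/6912]
P^5 =
  0: [26035/124416, 3221/27648, 11521/41472, 98647/248832]
  1: [26081/124416, 4817/41472, 34781/124416, 49103/124416]
  2: [52301/248832, 14431/124416, 23227/82944, 24497/62208]
  3: [12977/62208, 9655/82944, 17351/62208, 98555/248832]

(P^5)[2 -> 2] = 23227/82944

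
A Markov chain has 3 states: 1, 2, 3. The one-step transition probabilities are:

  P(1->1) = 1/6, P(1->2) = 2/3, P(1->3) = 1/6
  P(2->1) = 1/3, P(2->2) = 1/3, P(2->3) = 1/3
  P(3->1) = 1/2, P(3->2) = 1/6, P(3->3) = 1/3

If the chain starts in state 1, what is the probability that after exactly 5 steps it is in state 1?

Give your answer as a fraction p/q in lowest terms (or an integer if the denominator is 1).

Computing P^5 by repeated multiplication:
P^1 =
  1: [1/6, 2/3, 1/6]
  2: [1/3, 1/3, 1/3]
  3: [1/2, 1/6, 1/3]
P^2 =
  1: [1/3, 13/36, 11/36]
  2: [1/3, 7/18, 5/18]
  3: [11/36, 4/9, 1/4]
P^3 =
  1: [71/216, 85/216, 5/18]
  2: [35/108, 43/108, 5/18]
  3: [35/108, 85/216, 61/216]
P^4 =
  1: [421/1296, 257/648, 361/1296]
  2: [211/648, 32/81, 181/648]
  3: [47/144, 511/1296, 181/648]
P^5 =
  1: [211/648, 3073/7776, 2171/7776]
  2: [211/648, 1537/3888, 1085/3888]
  3: [2531/7776, 769/1944, 241/864]

(P^5)[1 -> 1] = 211/648

Answer: 211/648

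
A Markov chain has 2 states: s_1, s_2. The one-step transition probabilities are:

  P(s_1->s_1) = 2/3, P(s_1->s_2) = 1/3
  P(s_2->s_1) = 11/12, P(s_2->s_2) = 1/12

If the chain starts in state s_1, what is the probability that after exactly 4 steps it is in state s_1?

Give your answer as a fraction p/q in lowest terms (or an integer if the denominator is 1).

Computing P^4 by repeated multiplication:
P^1 =
  s_1: [2/3, 1/3]
  s_2: [11/12, 1/12]
P^2 =
  s_1: [3/4, 1/4]
  s_2: [11/16, 5/16]
P^3 =
  s_1: [35/48, 13/48]
  s_2: [143/192, 49/192]
P^4 =
  s_1: [47/64, 17/64]
  s_2: [187/256, 69/256]

(P^4)[s_1 -> s_1] = 47/64

Answer: 47/64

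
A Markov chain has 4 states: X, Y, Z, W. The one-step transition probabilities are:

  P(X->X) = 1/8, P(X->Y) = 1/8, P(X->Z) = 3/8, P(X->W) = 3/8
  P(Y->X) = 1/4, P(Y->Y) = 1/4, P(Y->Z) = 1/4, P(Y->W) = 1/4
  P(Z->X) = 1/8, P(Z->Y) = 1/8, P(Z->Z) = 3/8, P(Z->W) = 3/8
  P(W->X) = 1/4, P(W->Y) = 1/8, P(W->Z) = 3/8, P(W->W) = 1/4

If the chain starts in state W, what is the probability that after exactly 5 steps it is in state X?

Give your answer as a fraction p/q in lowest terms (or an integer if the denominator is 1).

Answer: 2991/16384

Derivation:
Computing P^5 by repeated multiplication:
P^1 =
  X: [1/8, 1/8, 3/8, 3/8]
  Y: [1/4, 1/4, 1/4, 1/4]
  Z: [1/8, 1/8, 3/8, 3/8]
  W: [1/4, 1/8, 3/8, 1/4]
P^2 =
  X: [3/16, 9/64, 23/64, 5/16]
  Y: [3/16, 5/32, 11/32, 5/16]
  Z: [3/16, 9/64, 23/64, 5/16]
  W: [11/64, 9/64, 23/64, 21/64]
P^3 =
  X: [93/512, 73/512, 183/512, 163/512]
  Y: [47/256, 37/256, 91/256, 81/256]
  Z: [93/512, 73/512, 183/512, 163/512]
  W: [47/256, 73/512, 183/512, 81/256]
P^4 =
  X: [187/1024, 585/4096, 1463/4096, 325/1024]
  Y: [187/1024, 293/2048, 731/2048, 325/1024]
  Z: [187/1024, 585/4096, 1463/4096, 325/1024]
  W: [747/4096, 585/4096, 1463/4096, 1301/4096]
P^5 =
  X: [5981/32768, 4681/32768, 11703/32768, 10403/32768]
  Y: [2991/16384, 2341/16384, 5851/16384, 5201/16384]
  Z: [5981/32768, 4681/32768, 11703/32768, 10403/32768]
  W: [2991/16384, 4681/32768, 11703/32768, 5201/16384]

(P^5)[W -> X] = 2991/16384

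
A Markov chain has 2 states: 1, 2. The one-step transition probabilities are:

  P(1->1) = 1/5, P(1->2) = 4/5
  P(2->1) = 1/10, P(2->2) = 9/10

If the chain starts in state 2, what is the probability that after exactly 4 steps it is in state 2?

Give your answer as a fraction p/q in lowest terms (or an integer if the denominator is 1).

Answer: 8889/10000

Derivation:
Computing P^4 by repeated multiplication:
P^1 =
  1: [1/5, 4/5]
  2: [1/10, 9/10]
P^2 =
  1: [3/25, 22/25]
  2: [11/100, 89/100]
P^3 =
  1: [14/125, 111/125]
  2: [111/1000, 889/1000]
P^4 =
  1: [139/1250, 1111/1250]
  2: [1111/10000, 8889/10000]

(P^4)[2 -> 2] = 8889/10000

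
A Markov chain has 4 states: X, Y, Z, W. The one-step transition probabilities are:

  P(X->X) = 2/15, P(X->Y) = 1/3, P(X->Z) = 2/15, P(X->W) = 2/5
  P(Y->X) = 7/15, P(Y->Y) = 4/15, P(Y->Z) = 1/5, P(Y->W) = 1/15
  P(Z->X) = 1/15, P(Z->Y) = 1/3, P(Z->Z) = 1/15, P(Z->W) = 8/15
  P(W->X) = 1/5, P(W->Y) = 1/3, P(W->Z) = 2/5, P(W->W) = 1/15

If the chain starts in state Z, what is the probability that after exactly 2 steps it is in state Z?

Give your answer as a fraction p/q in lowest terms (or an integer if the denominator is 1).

Computing P^2 by repeated multiplication:
P^1 =
  X: [2/15, 1/3, 2/15, 2/5]
  Y: [7/15, 4/15, 1/5, 1/15]
  Z: [1/15, 1/3, 1/15, 8/15]
  W: [1/5, 1/3, 2/5, 1/15]
P^2 =
  X: [59/225, 14/45, 19/75, 13/75]
  Y: [16/75, 71/225, 7/45, 71/225]
  Z: [62/225, 14/45, 22/75, 3/25]
  W: [2/9, 14/45, 11/75, 8/25]

(P^2)[Z -> Z] = 22/75

Answer: 22/75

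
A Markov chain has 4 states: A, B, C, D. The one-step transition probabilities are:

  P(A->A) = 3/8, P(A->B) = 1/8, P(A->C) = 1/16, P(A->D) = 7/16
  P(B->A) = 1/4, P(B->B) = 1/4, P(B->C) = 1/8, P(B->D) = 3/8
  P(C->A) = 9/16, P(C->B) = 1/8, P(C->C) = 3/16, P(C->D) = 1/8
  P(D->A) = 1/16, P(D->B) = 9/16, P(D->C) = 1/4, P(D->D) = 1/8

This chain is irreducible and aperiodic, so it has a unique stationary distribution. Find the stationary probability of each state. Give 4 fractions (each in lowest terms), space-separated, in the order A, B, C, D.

Answer: 178/637 1269/4459 680/4459 1264/4459

Derivation:
The stationary distribution satisfies pi = pi * P, i.e.:
  pi_A = 3/8*pi_A + 1/4*pi_B + 9/16*pi_C + 1/16*pi_D
  pi_B = 1/8*pi_A + 1/4*pi_B + 1/8*pi_C + 9/16*pi_D
  pi_C = 1/16*pi_A + 1/8*pi_B + 3/16*pi_C + 1/4*pi_D
  pi_D = 7/16*pi_A + 3/8*pi_B + 1/8*pi_C + 1/8*pi_D
with normalization: pi_A + pi_B + pi_C + pi_D = 1.

Using the first 3 balance equations plus normalization, the linear system A*pi = b is:
  [-5/8, 1/4, 9/16, 1/16] . pi = 0
  [1/8, -3/4, 1/8, 9/16] . pi = 0
  [1/16, 1/8, -13/16, 1/4] . pi = 0
  [1, 1, 1, 1] . pi = 1

Solving yields:
  pi_A = 178/637
  pi_B = 1269/4459
  pi_C = 680/4459
  pi_D = 1264/4459

Verification (pi * P):
  178/637*3/8 + 1269/4459*1/4 + 680/4459*9/16 + 1264/4459*1/16 = 178/637 = pi_A  (ok)
  178/637*1/8 + 1269/4459*1/4 + 680/4459*1/8 + 1264/4459*9/16 = 1269/4459 = pi_B  (ok)
  178/637*1/16 + 1269/4459*1/8 + 680/4459*3/16 + 1264/4459*1/4 = 680/4459 = pi_C  (ok)
  178/637*7/16 + 1269/4459*3/8 + 680/4459*1/8 + 1264/4459*1/8 = 1264/4459 = pi_D  (ok)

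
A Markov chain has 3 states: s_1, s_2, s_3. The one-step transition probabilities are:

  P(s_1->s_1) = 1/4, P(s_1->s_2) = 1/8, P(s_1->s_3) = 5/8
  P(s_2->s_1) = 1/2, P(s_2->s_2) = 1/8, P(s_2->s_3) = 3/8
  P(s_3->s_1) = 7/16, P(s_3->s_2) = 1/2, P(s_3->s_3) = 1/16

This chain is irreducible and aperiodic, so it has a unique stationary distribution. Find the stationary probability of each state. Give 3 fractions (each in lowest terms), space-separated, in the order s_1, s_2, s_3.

Answer: 81/212 55/212 19/53

Derivation:
The stationary distribution satisfies pi = pi * P, i.e.:
  pi_s_1 = 1/4*pi_s_1 + 1/2*pi_s_2 + 7/16*pi_s_3
  pi_s_2 = 1/8*pi_s_1 + 1/8*pi_s_2 + 1/2*pi_s_3
  pi_s_3 = 5/8*pi_s_1 + 3/8*pi_s_2 + 1/16*pi_s_3
with normalization: pi_s_1 + pi_s_2 + pi_s_3 = 1.

Using the first 2 balance equations plus normalization, the linear system A*pi = b is:
  [-3/4, 1/2, 7/16] . pi = 0
  [1/8, -7/8, 1/2] . pi = 0
  [1, 1, 1] . pi = 1

Solving yields:
  pi_s_1 = 81/212
  pi_s_2 = 55/212
  pi_s_3 = 19/53

Verification (pi * P):
  81/212*1/4 + 55/212*1/2 + 19/53*7/16 = 81/212 = pi_s_1  (ok)
  81/212*1/8 + 55/212*1/8 + 19/53*1/2 = 55/212 = pi_s_2  (ok)
  81/212*5/8 + 55/212*3/8 + 19/53*1/16 = 19/53 = pi_s_3  (ok)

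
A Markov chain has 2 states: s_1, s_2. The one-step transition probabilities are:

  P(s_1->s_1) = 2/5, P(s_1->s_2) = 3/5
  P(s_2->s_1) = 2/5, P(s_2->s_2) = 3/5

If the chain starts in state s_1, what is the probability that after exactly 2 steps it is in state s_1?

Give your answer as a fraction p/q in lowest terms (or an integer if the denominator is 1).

Answer: 2/5

Derivation:
Computing P^2 by repeated multiplication:
P^1 =
  s_1: [2/5, 3/5]
  s_2: [2/5, 3/5]
P^2 =
  s_1: [2/5, 3/5]
  s_2: [2/5, 3/5]

(P^2)[s_1 -> s_1] = 2/5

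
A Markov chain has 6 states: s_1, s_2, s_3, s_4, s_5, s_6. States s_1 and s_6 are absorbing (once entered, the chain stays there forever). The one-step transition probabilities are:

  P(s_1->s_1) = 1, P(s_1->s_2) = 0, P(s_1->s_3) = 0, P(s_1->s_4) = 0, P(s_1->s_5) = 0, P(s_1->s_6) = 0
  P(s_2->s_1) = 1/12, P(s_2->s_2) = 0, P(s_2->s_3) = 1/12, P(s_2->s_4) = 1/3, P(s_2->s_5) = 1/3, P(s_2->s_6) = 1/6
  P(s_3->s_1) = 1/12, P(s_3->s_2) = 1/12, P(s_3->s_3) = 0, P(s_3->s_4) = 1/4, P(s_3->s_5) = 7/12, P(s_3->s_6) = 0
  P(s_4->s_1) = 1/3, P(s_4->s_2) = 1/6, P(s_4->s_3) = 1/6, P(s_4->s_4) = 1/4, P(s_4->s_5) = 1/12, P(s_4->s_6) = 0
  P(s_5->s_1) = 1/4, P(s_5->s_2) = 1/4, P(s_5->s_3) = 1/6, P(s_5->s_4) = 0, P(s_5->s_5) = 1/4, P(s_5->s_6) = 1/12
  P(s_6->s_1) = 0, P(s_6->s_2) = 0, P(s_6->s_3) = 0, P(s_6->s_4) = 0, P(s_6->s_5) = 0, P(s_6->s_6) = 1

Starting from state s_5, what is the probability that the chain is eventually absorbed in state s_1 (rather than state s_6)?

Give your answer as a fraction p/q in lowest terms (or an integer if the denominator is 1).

Let a_i = P(absorbed in s_1 | start in state i).
Boundary conditions: a_s_1 = 1, a_s_6 = 0.
For each transient state i, a_i = sum_j P(i->j) * a_j:
  a_s_2 = 1/12*a_s_1 + 0*a_s_2 + 1/12*a_s_3 + 1/3*a_s_4 + 1/3*a_s_5 + 1/6*a_s_6
  a_s_3 = 1/12*a_s_1 + 1/12*a_s_2 + 0*a_s_3 + 1/4*a_s_4 + 7/12*a_s_5 + 0*a_s_6
  a_s_4 = 1/3*a_s_1 + 1/6*a_s_2 + 1/6*a_s_3 + 1/4*a_s_4 + 1/12*a_s_5 + 0*a_s_6
  a_s_5 = 1/4*a_s_1 + 1/4*a_s_2 + 1/6*a_s_3 + 0*a_s_4 + 1/4*a_s_5 + 1/12*a_s_6

Substituting a_s_1 = 1 and a_s_6 = 0, rearrange to (I - Q) a = r where r[i] = P(i -> s_1):
  [1, -1/12, -1/3, -1/3] . (a_s_2, a_s_3, a_s_4, a_s_5) = 1/12
  [-1/12, 1, -1/4, -7/12] . (a_s_2, a_s_3, a_s_4, a_s_5) = 1/12
  [-1/6, -1/6, 3/4, -1/12] . (a_s_2, a_s_3, a_s_4, a_s_5) = 1/3
  [-1/4, -1/6, 0, 3/4] . (a_s_2, a_s_3, a_s_4, a_s_5) = 1/4

Solving yields:
  a_s_2 = 4461/6611
  a_s_3 = 5145/6611
  a_s_4 = 510/601
  a_s_5 = 4834/6611

Starting state is s_5, so the absorption probability is a_s_5 = 4834/6611.

Answer: 4834/6611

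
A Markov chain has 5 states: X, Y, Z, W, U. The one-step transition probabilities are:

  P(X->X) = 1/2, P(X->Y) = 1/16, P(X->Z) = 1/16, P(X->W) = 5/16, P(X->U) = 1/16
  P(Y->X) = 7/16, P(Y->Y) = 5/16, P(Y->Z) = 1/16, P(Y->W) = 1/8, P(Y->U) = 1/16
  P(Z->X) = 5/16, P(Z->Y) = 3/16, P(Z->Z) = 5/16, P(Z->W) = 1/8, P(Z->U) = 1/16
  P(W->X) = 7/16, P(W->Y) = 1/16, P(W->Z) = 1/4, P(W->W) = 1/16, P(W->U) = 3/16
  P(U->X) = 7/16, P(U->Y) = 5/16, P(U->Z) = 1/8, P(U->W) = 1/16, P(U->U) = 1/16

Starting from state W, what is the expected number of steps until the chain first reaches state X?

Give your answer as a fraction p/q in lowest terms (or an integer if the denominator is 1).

Let h_i = expected steps to first reach X from state i.
Boundary: h_X = 0.
First-step equations for the other states:
  h_Y = 1 + 7/16*h_X + 5/16*h_Y + 1/16*h_Z + 1/8*h_W + 1/16*h_U
  h_Z = 1 + 5/16*h_X + 3/16*h_Y + 5/16*h_Z + 1/8*h_W + 1/16*h_U
  h_W = 1 + 7/16*h_X + 1/16*h_Y + 1/4*h_Z + 1/16*h_W + 3/16*h_U
  h_U = 1 + 7/16*h_X + 5/16*h_Y + 1/8*h_Z + 1/16*h_W + 1/16*h_U

Substituting h_X = 0 and rearranging gives the linear system (I - Q) h = 1:
  [11/16, -1/16, -1/8, -1/16] . (h_Y, h_Z, h_W, h_U) = 1
  [-3/16, 11/16, -1/8, -1/16] . (h_Y, h_Z, h_W, h_U) = 1
  [-1/16, -1/4, 15/16, -3/16] . (h_Y, h_Z, h_W, h_U) = 1
  [-5/16, -1/8, -1/16, 15/16] . (h_Y, h_Z, h_W, h_U) = 1

Solving yields:
  h_Y = 1644/695
  h_Z = 1918/695
  h_W = 1694/695
  h_U = 1658/695

Starting state is W, so the expected hitting time is h_W = 1694/695.

Answer: 1694/695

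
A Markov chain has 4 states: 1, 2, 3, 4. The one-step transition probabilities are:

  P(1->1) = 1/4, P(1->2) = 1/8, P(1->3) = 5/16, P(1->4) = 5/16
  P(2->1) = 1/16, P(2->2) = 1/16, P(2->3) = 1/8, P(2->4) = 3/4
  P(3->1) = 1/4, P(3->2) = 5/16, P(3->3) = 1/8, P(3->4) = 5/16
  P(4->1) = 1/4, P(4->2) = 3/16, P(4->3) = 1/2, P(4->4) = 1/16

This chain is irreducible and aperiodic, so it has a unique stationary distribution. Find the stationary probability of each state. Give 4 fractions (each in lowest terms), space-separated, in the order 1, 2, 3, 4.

The stationary distribution satisfies pi = pi * P, i.e.:
  pi_1 = 1/4*pi_1 + 1/16*pi_2 + 1/4*pi_3 + 1/4*pi_4
  pi_2 = 1/8*pi_1 + 1/16*pi_2 + 5/16*pi_3 + 3/16*pi_4
  pi_3 = 5/16*pi_1 + 1/8*pi_2 + 1/8*pi_3 + 1/2*pi_4
  pi_4 = 5/16*pi_1 + 3/4*pi_2 + 5/16*pi_3 + 1/16*pi_4
with normalization: pi_1 + pi_2 + pi_3 + pi_4 = 1.

Using the first 3 balance equations plus normalization, the linear system A*pi = b is:
  [-3/4, 1/16, 1/4, 1/4] . pi = 0
  [1/8, -15/16, 5/16, 3/16] . pi = 0
  [5/16, 1/8, -7/8, 1/2] . pi = 0
  [1, 1, 1, 1] . pi = 1

Solving yields:
  pi_1 = 77/358
  pi_2 = 100/537
  pi_3 = 203/716
  pi_4 = 677/2148

Verification (pi * P):
  77/358*1/4 + 100/537*1/16 + 203/716*1/4 + 677/2148*1/4 = 77/358 = pi_1  (ok)
  77/358*1/8 + 100/537*1/16 + 203/716*5/16 + 677/2148*3/16 = 100/537 = pi_2  (ok)
  77/358*5/16 + 100/537*1/8 + 203/716*1/8 + 677/2148*1/2 = 203/716 = pi_3  (ok)
  77/358*5/16 + 100/537*3/4 + 203/716*5/16 + 677/2148*1/16 = 677/2148 = pi_4  (ok)

Answer: 77/358 100/537 203/716 677/2148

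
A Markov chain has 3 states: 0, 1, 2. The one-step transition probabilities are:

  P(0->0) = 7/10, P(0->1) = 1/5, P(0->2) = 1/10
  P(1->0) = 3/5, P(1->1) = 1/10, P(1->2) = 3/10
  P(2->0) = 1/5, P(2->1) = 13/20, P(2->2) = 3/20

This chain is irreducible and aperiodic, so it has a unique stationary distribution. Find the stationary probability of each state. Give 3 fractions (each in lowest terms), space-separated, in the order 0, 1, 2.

The stationary distribution satisfies pi = pi * P, i.e.:
  pi_0 = 7/10*pi_0 + 3/5*pi_1 + 1/5*pi_2
  pi_1 = 1/5*pi_0 + 1/10*pi_1 + 13/20*pi_2
  pi_2 = 1/10*pi_0 + 3/10*pi_1 + 3/20*pi_2
with normalization: pi_0 + pi_1 + pi_2 = 1.

Using the first 2 balance equations plus normalization, the linear system A*pi = b is:
  [-3/10, 3/5, 1/5] . pi = 0
  [1/5, -9/10, 13/20] . pi = 0
  [1, 1, 1] . pi = 1

Solving yields:
  pi_0 = 114/191
  pi_1 = 47/191
  pi_2 = 30/191

Verification (pi * P):
  114/191*7/10 + 47/191*3/5 + 30/191*1/5 = 114/191 = pi_0  (ok)
  114/191*1/5 + 47/191*1/10 + 30/191*13/20 = 47/191 = pi_1  (ok)
  114/191*1/10 + 47/191*3/10 + 30/191*3/20 = 30/191 = pi_2  (ok)

Answer: 114/191 47/191 30/191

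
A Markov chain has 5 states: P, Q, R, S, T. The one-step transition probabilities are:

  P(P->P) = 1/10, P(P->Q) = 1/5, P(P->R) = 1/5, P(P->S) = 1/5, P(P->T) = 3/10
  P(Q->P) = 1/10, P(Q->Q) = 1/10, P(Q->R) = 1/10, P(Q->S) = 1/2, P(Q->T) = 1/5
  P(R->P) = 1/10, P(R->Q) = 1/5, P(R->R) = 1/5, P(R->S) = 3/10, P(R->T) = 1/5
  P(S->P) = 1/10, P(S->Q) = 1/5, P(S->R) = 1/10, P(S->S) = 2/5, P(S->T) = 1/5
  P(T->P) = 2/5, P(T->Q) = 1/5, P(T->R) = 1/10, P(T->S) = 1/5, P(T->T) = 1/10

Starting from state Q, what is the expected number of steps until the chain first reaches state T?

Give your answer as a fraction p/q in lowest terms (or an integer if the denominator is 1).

Let h_i = expected steps to first reach T from state i.
Boundary: h_T = 0.
First-step equations for the other states:
  h_P = 1 + 1/10*h_P + 1/5*h_Q + 1/5*h_R + 1/5*h_S + 3/10*h_T
  h_Q = 1 + 1/10*h_P + 1/10*h_Q + 1/10*h_R + 1/2*h_S + 1/5*h_T
  h_R = 1 + 1/10*h_P + 1/5*h_Q + 1/5*h_R + 3/10*h_S + 1/5*h_T
  h_S = 1 + 1/10*h_P + 1/5*h_Q + 1/10*h_R + 2/5*h_S + 1/5*h_T

Substituting h_T = 0 and rearranging gives the linear system (I - Q) h = 1:
  [9/10, -1/5, -1/5, -1/5] . (h_P, h_Q, h_R, h_S) = 1
  [-1/10, 9/10, -1/10, -1/2] . (h_P, h_Q, h_R, h_S) = 1
  [-1/10, -1/5, 4/5, -3/10] . (h_P, h_Q, h_R, h_S) = 1
  [-1/10, -1/5, -1/10, 3/5] . (h_P, h_Q, h_R, h_S) = 1

Solving yields:
  h_P = 30/7
  h_Q = 100/21
  h_R = 100/21
  h_S = 100/21

Starting state is Q, so the expected hitting time is h_Q = 100/21.

Answer: 100/21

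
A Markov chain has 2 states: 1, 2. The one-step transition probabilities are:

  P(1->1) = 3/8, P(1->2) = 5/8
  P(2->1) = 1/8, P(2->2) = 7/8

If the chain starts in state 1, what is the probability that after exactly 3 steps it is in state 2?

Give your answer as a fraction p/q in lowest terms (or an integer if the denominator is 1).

Answer: 105/128

Derivation:
Computing P^3 by repeated multiplication:
P^1 =
  1: [3/8, 5/8]
  2: [1/8, 7/8]
P^2 =
  1: [7/32, 25/32]
  2: [5/32, 27/32]
P^3 =
  1: [23/128, 105/128]
  2: [21/128, 107/128]

(P^3)[1 -> 2] = 105/128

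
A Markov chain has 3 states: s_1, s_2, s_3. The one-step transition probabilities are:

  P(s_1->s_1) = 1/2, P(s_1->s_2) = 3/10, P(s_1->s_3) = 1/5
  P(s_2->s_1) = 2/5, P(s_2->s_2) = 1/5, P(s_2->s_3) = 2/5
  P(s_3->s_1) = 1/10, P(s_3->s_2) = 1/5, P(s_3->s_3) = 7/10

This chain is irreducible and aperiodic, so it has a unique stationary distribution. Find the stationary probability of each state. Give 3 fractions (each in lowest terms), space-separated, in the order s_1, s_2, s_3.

The stationary distribution satisfies pi = pi * P, i.e.:
  pi_s_1 = 1/2*pi_s_1 + 2/5*pi_s_2 + 1/10*pi_s_3
  pi_s_2 = 3/10*pi_s_1 + 1/5*pi_s_2 + 1/5*pi_s_3
  pi_s_3 = 1/5*pi_s_1 + 2/5*pi_s_2 + 7/10*pi_s_3
with normalization: pi_s_1 + pi_s_2 + pi_s_3 = 1.

Using the first 2 balance equations plus normalization, the linear system A*pi = b is:
  [-1/2, 2/5, 1/10] . pi = 0
  [3/10, -4/5, 1/5] . pi = 0
  [1, 1, 1] . pi = 1

Solving yields:
  pi_s_1 = 16/57
  pi_s_2 = 13/57
  pi_s_3 = 28/57

Verification (pi * P):
  16/57*1/2 + 13/57*2/5 + 28/57*1/10 = 16/57 = pi_s_1  (ok)
  16/57*3/10 + 13/57*1/5 + 28/57*1/5 = 13/57 = pi_s_2  (ok)
  16/57*1/5 + 13/57*2/5 + 28/57*7/10 = 28/57 = pi_s_3  (ok)

Answer: 16/57 13/57 28/57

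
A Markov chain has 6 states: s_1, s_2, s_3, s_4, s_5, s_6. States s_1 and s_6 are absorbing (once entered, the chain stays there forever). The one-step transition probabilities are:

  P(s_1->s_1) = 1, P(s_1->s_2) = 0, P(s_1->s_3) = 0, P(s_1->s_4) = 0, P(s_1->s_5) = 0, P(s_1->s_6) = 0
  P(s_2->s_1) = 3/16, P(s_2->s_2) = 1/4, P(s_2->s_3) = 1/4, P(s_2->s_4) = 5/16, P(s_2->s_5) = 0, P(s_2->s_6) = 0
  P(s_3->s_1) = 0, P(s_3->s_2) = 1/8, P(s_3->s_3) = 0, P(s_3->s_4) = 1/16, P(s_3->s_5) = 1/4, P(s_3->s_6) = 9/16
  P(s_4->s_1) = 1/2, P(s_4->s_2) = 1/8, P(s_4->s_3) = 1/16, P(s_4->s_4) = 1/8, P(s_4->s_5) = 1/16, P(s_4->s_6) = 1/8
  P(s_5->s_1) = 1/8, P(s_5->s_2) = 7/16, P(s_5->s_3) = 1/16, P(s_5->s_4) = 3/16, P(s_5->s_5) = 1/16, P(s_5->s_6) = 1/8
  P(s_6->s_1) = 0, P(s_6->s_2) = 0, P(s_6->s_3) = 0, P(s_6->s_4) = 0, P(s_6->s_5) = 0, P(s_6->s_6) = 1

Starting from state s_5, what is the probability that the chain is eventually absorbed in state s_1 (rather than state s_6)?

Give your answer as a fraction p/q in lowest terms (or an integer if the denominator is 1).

Let a_i = P(absorbed in s_1 | start in state i).
Boundary conditions: a_s_1 = 1, a_s_6 = 0.
For each transient state i, a_i = sum_j P(i->j) * a_j:
  a_s_2 = 3/16*a_s_1 + 1/4*a_s_2 + 1/4*a_s_3 + 5/16*a_s_4 + 0*a_s_5 + 0*a_s_6
  a_s_3 = 0*a_s_1 + 1/8*a_s_2 + 0*a_s_3 + 1/16*a_s_4 + 1/4*a_s_5 + 9/16*a_s_6
  a_s_4 = 1/2*a_s_1 + 1/8*a_s_2 + 1/16*a_s_3 + 1/8*a_s_4 + 1/16*a_s_5 + 1/8*a_s_6
  a_s_5 = 1/8*a_s_1 + 7/16*a_s_2 + 1/16*a_s_3 + 3/16*a_s_4 + 1/16*a_s_5 + 1/8*a_s_6

Substituting a_s_1 = 1 and a_s_6 = 0, rearrange to (I - Q) a = r where r[i] = P(i -> s_1):
  [3/4, -1/4, -5/16, 0] . (a_s_2, a_s_3, a_s_4, a_s_5) = 3/16
  [-1/8, 1, -1/16, -1/4] . (a_s_2, a_s_3, a_s_4, a_s_5) = 0
  [-1/8, -1/16, 7/8, -1/16] . (a_s_2, a_s_3, a_s_4, a_s_5) = 1/2
  [-7/16, -1/16, -3/16, 15/16] . (a_s_2, a_s_3, a_s_4, a_s_5) = 1/8

Solving yields:
  a_s_2 = 5161/8012
  a_s_3 = 8821/32048
  a_s_4 = 5815/8012
  a_s_5 = 19147/32048

Starting state is s_5, so the absorption probability is a_s_5 = 19147/32048.

Answer: 19147/32048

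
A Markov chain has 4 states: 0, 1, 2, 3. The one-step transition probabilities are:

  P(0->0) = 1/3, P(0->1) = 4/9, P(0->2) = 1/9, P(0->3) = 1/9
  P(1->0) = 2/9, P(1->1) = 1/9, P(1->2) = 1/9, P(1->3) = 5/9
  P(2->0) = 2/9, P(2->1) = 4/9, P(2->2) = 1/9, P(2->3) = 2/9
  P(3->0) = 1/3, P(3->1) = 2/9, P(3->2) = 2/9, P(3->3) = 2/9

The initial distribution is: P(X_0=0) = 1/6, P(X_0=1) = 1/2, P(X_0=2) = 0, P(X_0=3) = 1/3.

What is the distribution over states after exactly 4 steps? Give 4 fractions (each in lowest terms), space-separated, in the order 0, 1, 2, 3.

Propagating the distribution step by step (d_{t+1} = d_t * P):
d_0 = (0=1/6, 1=1/2, 2=0, 3=1/3)
  d_1[0] = 1/6*1/3 + 1/2*2/9 + 0*2/9 + 1/3*1/3 = 5/18
  d_1[1] = 1/6*4/9 + 1/2*1/9 + 0*4/9 + 1/3*2/9 = 11/54
  d_1[2] = 1/6*1/9 + 1/2*1/9 + 0*1/9 + 1/3*2/9 = 4/27
  d_1[3] = 1/6*1/9 + 1/2*5/9 + 0*2/9 + 1/3*2/9 = 10/27
d_1 = (0=5/18, 1=11/54, 2=4/27, 3=10/27)
  d_2[0] = 5/18*1/3 + 11/54*2/9 + 4/27*2/9 + 10/27*1/3 = 143/486
  d_2[1] = 5/18*4/9 + 11/54*1/9 + 4/27*4/9 + 10/27*2/9 = 143/486
  d_2[2] = 5/18*1/9 + 11/54*1/9 + 4/27*1/9 + 10/27*2/9 = 37/243
  d_2[3] = 5/18*1/9 + 11/54*5/9 + 4/27*2/9 + 10/27*2/9 = 7/27
d_2 = (0=143/486, 1=143/486, 2=37/243, 3=7/27)
  d_3[0] = 143/486*1/3 + 143/486*2/9 + 37/243*2/9 + 7/27*1/3 = 1241/4374
  d_3[1] = 143/486*4/9 + 143/486*1/9 + 37/243*4/9 + 7/27*2/9 = 421/1458
  d_3[2] = 143/486*1/9 + 143/486*1/9 + 37/243*1/9 + 7/27*2/9 = 34/243
  d_3[3] = 143/486*1/9 + 143/486*5/9 + 37/243*2/9 + 7/27*2/9 = 629/2187
d_3 = (0=1241/4374, 1=421/1458, 2=34/243, 3=629/2187)
  d_4[0] = 1241/4374*1/3 + 421/1458*2/9 + 34/243*2/9 + 629/2187*1/3 = 3749/13122
  d_4[1] = 1241/4374*4/9 + 421/1458*1/9 + 34/243*4/9 + 629/2187*2/9 = 11191/39366
  d_4[2] = 1241/4374*1/9 + 421/1458*1/9 + 34/243*1/9 + 629/2187*2/9 = 2816/19683
  d_4[3] = 1241/4374*1/9 + 421/1458*5/9 + 34/243*2/9 + 629/2187*2/9 = 5648/19683
d_4 = (0=3749/13122, 1=11191/39366, 2=2816/19683, 3=5648/19683)

Answer: 3749/13122 11191/39366 2816/19683 5648/19683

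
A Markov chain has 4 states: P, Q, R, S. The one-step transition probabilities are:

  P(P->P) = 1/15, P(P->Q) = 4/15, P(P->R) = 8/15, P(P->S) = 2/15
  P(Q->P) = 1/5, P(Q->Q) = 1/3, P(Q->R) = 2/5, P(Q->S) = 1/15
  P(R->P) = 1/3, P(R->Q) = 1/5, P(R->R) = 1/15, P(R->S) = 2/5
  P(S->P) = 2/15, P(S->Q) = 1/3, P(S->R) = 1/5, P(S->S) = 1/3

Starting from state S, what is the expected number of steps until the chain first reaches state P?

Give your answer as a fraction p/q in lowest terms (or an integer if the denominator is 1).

Answer: 3915/781

Derivation:
Let h_i = expected steps to first reach P from state i.
Boundary: h_P = 0.
First-step equations for the other states:
  h_Q = 1 + 1/5*h_P + 1/3*h_Q + 2/5*h_R + 1/15*h_S
  h_R = 1 + 1/3*h_P + 1/5*h_Q + 1/15*h_R + 2/5*h_S
  h_S = 1 + 2/15*h_P + 1/3*h_Q + 1/5*h_R + 1/3*h_S

Substituting h_P = 0 and rearranging gives the linear system (I - Q) h = 1:
  [2/3, -2/5, -1/15] . (h_Q, h_R, h_S) = 1
  [-1/5, 14/15, -2/5] . (h_Q, h_R, h_S) = 1
  [-1/3, -1/5, 2/3] . (h_Q, h_R, h_S) = 1

Solving yields:
  h_Q = 3525/781
  h_R = 3270/781
  h_S = 3915/781

Starting state is S, so the expected hitting time is h_S = 3915/781.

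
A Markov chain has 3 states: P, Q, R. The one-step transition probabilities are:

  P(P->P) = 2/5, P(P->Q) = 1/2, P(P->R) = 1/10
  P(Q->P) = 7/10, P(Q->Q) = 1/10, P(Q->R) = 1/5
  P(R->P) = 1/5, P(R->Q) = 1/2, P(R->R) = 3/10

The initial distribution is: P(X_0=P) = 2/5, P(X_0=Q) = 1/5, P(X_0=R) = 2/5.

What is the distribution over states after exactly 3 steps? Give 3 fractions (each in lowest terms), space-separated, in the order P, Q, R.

Propagating the distribution step by step (d_{t+1} = d_t * P):
d_0 = (P=2/5, Q=1/5, R=2/5)
  d_1[P] = 2/5*2/5 + 1/5*7/10 + 2/5*1/5 = 19/50
  d_1[Q] = 2/5*1/2 + 1/5*1/10 + 2/5*1/2 = 21/50
  d_1[R] = 2/5*1/10 + 1/5*1/5 + 2/5*3/10 = 1/5
d_1 = (P=19/50, Q=21/50, R=1/5)
  d_2[P] = 19/50*2/5 + 21/50*7/10 + 1/5*1/5 = 243/500
  d_2[Q] = 19/50*1/2 + 21/50*1/10 + 1/5*1/2 = 83/250
  d_2[R] = 19/50*1/10 + 21/50*1/5 + 1/5*3/10 = 91/500
d_2 = (P=243/500, Q=83/250, R=91/500)
  d_3[P] = 243/500*2/5 + 83/250*7/10 + 91/500*1/5 = 579/1250
  d_3[Q] = 243/500*1/2 + 83/250*1/10 + 91/500*1/2 = 459/1250
  d_3[R] = 243/500*1/10 + 83/250*1/5 + 91/500*3/10 = 106/625
d_3 = (P=579/1250, Q=459/1250, R=106/625)

Answer: 579/1250 459/1250 106/625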